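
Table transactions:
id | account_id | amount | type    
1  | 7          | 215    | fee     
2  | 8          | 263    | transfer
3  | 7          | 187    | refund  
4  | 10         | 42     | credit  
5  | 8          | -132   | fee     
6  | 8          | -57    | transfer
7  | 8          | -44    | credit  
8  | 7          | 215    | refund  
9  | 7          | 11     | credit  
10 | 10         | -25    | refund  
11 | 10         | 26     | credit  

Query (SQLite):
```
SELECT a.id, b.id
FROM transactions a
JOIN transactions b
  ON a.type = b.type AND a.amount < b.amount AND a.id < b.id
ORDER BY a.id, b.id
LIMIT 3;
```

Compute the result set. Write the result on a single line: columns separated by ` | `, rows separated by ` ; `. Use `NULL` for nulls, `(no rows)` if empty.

Pairs (a,b) with same type, a.amount < b.amount, a.id < b.id.
type groups: credit:{4,7,9,11} fee:{1,5} refund:{3,8,10} transfer:{2,6}
Ordered by (a.id, b.id); first 3.

3 | 8 ; 7 | 9 ; 7 | 11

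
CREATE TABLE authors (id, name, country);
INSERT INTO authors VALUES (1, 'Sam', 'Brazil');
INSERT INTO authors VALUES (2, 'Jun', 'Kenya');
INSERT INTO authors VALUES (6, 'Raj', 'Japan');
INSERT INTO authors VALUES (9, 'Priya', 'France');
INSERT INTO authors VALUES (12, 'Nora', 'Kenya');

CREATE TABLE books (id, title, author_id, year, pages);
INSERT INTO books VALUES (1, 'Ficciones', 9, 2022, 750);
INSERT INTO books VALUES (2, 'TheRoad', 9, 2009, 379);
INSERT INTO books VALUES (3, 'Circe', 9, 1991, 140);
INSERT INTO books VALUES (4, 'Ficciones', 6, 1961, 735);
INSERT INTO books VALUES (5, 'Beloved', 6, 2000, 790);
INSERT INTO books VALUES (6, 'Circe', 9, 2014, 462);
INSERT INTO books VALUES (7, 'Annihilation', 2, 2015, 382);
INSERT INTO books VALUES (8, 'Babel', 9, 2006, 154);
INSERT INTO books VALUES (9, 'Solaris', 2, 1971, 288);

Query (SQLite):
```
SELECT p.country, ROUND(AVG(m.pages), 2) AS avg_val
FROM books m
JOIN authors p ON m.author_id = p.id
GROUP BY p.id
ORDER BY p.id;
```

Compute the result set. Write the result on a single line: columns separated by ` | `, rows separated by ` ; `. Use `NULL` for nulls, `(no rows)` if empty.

Join each books row to its authors via author_id.
Group joined rows by authors.id; compute ROUND(AVG(m.pages), 2) per group.
  2: ids {7, 9} → ROUND(AVG(m.pages), 2)=335
  6: ids {4, 5} → ROUND(AVG(m.pages), 2)=762.5
  9: ids {1, 2, 3, 6, 8} → ROUND(AVG(m.pages), 2)=377

Kenya | 335 ; Japan | 762.5 ; France | 377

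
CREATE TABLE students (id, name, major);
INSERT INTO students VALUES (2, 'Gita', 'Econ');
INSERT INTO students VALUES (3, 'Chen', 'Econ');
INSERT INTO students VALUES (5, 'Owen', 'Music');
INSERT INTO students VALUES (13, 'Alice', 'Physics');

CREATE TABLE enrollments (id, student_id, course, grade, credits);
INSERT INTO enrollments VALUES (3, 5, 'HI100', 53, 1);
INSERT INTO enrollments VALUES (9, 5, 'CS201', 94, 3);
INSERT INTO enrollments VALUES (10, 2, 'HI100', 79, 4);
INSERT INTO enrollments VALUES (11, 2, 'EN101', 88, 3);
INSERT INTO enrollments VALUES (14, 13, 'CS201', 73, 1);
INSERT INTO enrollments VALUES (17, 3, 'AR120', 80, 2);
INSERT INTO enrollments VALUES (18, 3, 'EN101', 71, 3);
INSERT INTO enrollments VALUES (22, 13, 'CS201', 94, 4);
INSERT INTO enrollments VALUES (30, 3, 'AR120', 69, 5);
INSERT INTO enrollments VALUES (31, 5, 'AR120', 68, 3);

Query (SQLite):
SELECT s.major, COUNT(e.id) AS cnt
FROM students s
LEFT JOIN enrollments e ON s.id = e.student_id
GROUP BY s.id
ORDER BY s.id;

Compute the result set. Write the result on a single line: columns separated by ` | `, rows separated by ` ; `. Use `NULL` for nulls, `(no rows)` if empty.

LEFT JOIN keeps every students row; unmatched ones get NULL for enrollments columns.
Group by students.id and compute COUNT(e.id). COUNT(col) of an all-NULL group is 0.
  2: ids {10, 11} → COUNT(e.id)=2
  3: ids {17, 18, 30} → COUNT(e.id)=3
  5: ids {3, 9, 31} → COUNT(e.id)=3
  13: ids {14, 22} → COUNT(e.id)=2

Econ | 2 ; Econ | 3 ; Music | 3 ; Physics | 2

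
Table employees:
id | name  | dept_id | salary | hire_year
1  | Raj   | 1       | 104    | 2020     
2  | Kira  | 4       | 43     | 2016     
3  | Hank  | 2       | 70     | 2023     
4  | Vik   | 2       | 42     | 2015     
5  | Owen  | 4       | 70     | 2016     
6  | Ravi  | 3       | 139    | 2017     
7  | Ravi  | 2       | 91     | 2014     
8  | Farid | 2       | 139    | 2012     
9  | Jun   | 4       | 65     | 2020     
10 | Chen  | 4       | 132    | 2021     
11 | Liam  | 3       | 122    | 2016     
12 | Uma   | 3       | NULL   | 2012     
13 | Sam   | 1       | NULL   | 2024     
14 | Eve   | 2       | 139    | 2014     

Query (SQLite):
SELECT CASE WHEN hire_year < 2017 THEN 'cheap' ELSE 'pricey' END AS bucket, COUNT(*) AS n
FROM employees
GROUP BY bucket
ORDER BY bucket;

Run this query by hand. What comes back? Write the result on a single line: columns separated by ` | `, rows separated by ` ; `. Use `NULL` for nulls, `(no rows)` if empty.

cheap | 8 ; pricey | 6

Bucket rows by hire_year < 2017 → 'cheap' else 'pricey'; count each bucket.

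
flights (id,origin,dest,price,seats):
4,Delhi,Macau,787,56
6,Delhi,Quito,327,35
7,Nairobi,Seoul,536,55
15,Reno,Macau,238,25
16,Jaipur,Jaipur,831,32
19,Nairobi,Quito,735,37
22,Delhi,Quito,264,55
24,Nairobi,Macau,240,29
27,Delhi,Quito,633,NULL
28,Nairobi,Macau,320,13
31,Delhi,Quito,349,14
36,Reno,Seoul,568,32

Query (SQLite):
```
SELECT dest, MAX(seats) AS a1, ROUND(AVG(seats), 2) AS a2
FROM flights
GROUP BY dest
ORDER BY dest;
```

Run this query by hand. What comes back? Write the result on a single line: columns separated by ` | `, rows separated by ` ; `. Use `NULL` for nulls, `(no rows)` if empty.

Jaipur | 32 | 32 ; Macau | 56 | 30.75 ; Quito | 55 | 35.25 ; Seoul | 55 | 43.5

Group flights by dest.
Per group compute: MAX(seats), ROUND(AVG(seats), 2).
  Jaipur: ids {16} → MAX(seats)=32, ROUND(AVG(seats), 2)=32
  Macau: ids {4, 15, 24, 28} → MAX(seats)=56, ROUND(AVG(seats), 2)=30.75
  Quito: ids {6, 19, 22, 27, 31} → MAX(seats)=55, ROUND(AVG(seats), 2)=35.25
  Seoul: ids {7, 36} → MAX(seats)=55, ROUND(AVG(seats), 2)=43.5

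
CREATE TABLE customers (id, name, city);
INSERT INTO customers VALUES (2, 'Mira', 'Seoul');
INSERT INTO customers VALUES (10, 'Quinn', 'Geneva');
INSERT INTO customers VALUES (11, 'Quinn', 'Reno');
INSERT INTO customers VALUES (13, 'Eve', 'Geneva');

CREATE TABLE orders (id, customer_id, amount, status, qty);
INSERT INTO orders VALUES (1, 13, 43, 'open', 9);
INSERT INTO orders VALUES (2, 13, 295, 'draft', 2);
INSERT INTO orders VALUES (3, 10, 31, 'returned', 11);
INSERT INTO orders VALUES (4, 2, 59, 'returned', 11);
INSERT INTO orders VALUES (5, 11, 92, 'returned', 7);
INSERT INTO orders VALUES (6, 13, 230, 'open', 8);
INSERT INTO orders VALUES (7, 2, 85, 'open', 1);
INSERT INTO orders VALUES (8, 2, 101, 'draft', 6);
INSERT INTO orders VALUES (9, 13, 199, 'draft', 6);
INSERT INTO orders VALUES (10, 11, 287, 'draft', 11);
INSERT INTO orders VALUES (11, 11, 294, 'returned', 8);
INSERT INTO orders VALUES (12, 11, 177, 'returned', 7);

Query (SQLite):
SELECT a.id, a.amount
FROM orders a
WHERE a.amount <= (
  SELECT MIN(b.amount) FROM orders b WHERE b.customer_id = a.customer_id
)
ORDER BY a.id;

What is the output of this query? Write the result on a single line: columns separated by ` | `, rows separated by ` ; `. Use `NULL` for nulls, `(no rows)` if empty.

1 | 43 ; 3 | 31 ; 4 | 59 ; 5 | 92

For each orders row a, compute MIN(amount) over rows sharing a.customer_id.
Keep row a if a.amount <= that per-group MIN.
  customer_id=2: MIN(amount) = 59
  customer_id=10: MIN(amount) = 31
  customer_id=11: MIN(amount) = 92
  customer_id=13: MIN(amount) = 43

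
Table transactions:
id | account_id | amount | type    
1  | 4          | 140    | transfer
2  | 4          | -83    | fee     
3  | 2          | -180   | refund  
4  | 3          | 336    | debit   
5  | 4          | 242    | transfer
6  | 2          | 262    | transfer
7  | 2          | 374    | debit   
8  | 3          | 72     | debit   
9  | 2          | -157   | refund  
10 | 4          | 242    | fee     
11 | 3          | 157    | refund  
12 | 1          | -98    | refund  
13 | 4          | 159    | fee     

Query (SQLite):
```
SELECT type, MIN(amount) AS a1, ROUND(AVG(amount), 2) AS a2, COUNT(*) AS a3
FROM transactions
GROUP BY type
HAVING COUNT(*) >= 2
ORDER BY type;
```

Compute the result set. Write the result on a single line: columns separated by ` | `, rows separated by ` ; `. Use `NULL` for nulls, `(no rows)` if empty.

debit | 72 | 260.67 | 3 ; fee | -83 | 106 | 3 ; refund | -180 | -69.5 | 4 ; transfer | 140 | 214.67 | 3

Group transactions by type.
Per group compute: MIN(amount), ROUND(AVG(amount), 2), COUNT(*).
HAVING: drop groups with fewer than 2 rows.
  debit: ids {4, 7, 8} → MIN(amount)=72, ROUND(AVG(amount), 2)=260.67, COUNT(*)=3
  fee: ids {2, 10, 13} → MIN(amount)=-83, ROUND(AVG(amount), 2)=106, COUNT(*)=3
  refund: ids {3, 9, 11, 12} → MIN(amount)=-180, ROUND(AVG(amount), 2)=-69.5, COUNT(*)=4
  transfer: ids {1, 5, 6} → MIN(amount)=140, ROUND(AVG(amount), 2)=214.67, COUNT(*)=3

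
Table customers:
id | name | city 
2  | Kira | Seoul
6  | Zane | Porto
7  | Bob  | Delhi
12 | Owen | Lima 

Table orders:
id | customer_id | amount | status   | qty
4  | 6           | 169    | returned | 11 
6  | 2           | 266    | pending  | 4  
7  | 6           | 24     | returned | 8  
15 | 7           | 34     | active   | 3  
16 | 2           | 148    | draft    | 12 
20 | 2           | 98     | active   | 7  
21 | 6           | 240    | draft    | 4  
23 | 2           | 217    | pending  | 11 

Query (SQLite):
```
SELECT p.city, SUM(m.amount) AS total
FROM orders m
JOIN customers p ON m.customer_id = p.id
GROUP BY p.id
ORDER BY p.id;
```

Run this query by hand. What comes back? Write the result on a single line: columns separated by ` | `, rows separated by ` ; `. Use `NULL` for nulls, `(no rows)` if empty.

Seoul | 729 ; Porto | 433 ; Delhi | 34

Join each orders row to its customers via customer_id.
Group joined rows by customers.id; compute SUM(m.amount) per group.
  2: ids {6, 16, 20, 23} → SUM(m.amount)=729
  6: ids {4, 7, 21} → SUM(m.amount)=433
  7: ids {15} → SUM(m.amount)=34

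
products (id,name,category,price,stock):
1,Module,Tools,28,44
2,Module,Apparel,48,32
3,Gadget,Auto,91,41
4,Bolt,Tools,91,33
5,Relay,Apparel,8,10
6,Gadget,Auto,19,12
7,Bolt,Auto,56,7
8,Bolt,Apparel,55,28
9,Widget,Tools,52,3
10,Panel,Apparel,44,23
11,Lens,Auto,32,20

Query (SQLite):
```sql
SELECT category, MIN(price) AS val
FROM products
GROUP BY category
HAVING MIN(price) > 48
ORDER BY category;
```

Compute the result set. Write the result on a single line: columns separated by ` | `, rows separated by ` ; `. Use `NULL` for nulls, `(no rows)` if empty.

(no rows)

Partition products by category; compute MIN(price) within each group.
HAVING: keep groups where MIN(price) > 48.
  Apparel: ids {2, 5, 8, 10} → MIN(price)=8
  Auto: ids {3, 6, 7, 11} → MIN(price)=19
  Tools: ids {1, 4, 9} → MIN(price)=28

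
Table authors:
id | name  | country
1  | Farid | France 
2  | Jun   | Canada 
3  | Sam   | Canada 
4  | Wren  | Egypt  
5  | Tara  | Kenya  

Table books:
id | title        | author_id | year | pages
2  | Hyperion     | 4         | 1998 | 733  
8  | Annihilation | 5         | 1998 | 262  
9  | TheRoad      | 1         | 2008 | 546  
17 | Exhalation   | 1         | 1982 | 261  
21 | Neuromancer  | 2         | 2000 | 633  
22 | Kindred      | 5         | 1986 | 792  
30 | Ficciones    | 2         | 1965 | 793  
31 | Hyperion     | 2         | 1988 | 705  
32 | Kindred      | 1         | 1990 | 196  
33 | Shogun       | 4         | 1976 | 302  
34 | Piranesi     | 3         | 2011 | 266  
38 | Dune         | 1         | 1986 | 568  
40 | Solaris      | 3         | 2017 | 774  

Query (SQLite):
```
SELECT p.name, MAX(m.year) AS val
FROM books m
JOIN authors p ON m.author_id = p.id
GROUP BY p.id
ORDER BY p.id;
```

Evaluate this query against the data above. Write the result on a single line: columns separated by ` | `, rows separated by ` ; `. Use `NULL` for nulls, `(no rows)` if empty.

Farid | 2008 ; Jun | 2000 ; Sam | 2017 ; Wren | 1998 ; Tara | 1998

Join each books row to its authors via author_id.
Group joined rows by authors.id; compute MAX(m.year) per group.
  1: ids {9, 17, 32, 38} → MAX(m.year)=2008
  2: ids {21, 30, 31} → MAX(m.year)=2000
  3: ids {34, 40} → MAX(m.year)=2017
  4: ids {2, 33} → MAX(m.year)=1998
  5: ids {8, 22} → MAX(m.year)=1998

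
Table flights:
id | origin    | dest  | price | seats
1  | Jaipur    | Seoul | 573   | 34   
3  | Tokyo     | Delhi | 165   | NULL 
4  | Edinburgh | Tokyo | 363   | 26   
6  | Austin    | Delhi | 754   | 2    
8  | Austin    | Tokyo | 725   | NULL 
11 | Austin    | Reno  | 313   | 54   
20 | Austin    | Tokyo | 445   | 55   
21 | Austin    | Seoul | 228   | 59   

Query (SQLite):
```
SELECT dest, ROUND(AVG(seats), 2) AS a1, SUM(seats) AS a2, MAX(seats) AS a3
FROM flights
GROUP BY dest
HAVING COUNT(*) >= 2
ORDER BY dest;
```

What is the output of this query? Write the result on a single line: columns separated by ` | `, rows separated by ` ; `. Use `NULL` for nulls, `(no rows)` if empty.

Delhi | 2 | 2 | 2 ; Seoul | 46.5 | 93 | 59 ; Tokyo | 40.5 | 81 | 55

Group flights by dest.
Per group compute: ROUND(AVG(seats), 2), SUM(seats), MAX(seats).
HAVING: drop groups with fewer than 2 rows.
  Delhi: ids {3, 6} → ROUND(AVG(seats), 2)=2, SUM(seats)=2, MAX(seats)=2
  Reno: ids {11} → ROUND(AVG(seats), 2)=54, SUM(seats)=54, MAX(seats)=54
  Seoul: ids {1, 21} → ROUND(AVG(seats), 2)=46.5, SUM(seats)=93, MAX(seats)=59
  Tokyo: ids {4, 8, 20} → ROUND(AVG(seats), 2)=40.5, SUM(seats)=81, MAX(seats)=55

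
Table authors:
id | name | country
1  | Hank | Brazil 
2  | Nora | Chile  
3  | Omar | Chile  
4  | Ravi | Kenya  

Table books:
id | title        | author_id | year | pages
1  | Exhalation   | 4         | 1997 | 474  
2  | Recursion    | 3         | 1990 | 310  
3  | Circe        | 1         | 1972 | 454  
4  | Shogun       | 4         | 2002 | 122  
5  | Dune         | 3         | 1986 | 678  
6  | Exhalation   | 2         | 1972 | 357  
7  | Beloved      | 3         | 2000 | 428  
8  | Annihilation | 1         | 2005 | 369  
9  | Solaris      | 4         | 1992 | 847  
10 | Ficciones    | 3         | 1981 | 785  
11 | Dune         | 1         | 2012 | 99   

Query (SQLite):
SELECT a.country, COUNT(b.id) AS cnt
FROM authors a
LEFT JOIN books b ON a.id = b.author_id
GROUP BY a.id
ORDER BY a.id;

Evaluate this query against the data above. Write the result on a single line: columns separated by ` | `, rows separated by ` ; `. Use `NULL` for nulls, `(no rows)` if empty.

Brazil | 3 ; Chile | 1 ; Chile | 4 ; Kenya | 3

LEFT JOIN keeps every authors row; unmatched ones get NULL for books columns.
Group by authors.id and compute COUNT(b.id). COUNT(col) of an all-NULL group is 0.
  1: ids {3, 8, 11} → COUNT(b.id)=3
  2: ids {6} → COUNT(b.id)=1
  3: ids {2, 5, 7, 10} → COUNT(b.id)=4
  4: ids {1, 4, 9} → COUNT(b.id)=3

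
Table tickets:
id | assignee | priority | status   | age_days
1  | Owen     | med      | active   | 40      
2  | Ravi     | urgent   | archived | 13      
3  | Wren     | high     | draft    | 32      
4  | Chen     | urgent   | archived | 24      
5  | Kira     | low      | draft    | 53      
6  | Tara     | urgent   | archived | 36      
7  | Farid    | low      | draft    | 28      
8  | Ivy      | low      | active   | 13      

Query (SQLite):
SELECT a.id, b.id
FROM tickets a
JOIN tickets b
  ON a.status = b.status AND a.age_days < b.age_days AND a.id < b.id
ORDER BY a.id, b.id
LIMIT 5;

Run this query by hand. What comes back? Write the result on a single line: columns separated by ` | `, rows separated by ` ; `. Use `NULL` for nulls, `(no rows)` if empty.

Pairs (a,b) with same status, a.age_days < b.age_days, a.id < b.id.
status groups: active:{1,8} archived:{2,4,6} draft:{3,5,7}
Ordered by (a.id, b.id); first 5.

2 | 4 ; 2 | 6 ; 3 | 5 ; 4 | 6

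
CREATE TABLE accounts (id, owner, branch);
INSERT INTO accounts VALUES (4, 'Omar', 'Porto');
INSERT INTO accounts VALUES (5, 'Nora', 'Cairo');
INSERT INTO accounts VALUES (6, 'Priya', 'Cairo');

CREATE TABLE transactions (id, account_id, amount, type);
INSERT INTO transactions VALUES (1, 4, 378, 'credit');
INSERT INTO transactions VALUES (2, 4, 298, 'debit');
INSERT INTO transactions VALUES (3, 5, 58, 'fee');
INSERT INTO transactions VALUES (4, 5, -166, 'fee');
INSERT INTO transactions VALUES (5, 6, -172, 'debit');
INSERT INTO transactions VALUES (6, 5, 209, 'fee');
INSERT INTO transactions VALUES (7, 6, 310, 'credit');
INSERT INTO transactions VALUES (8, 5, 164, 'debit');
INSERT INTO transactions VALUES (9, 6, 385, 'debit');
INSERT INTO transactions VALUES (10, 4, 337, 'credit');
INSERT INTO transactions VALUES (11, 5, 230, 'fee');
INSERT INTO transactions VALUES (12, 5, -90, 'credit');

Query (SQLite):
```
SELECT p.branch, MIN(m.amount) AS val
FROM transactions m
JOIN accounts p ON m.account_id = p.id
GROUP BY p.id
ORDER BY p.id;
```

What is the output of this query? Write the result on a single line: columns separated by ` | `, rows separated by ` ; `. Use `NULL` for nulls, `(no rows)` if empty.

Join each transactions row to its accounts via account_id.
Group joined rows by accounts.id; compute MIN(m.amount) per group.
  4: ids {1, 2, 10} → MIN(m.amount)=298
  5: ids {3, 4, 6, 8, 11, 12} → MIN(m.amount)=-166
  6: ids {5, 7, 9} → MIN(m.amount)=-172

Porto | 298 ; Cairo | -166 ; Cairo | -172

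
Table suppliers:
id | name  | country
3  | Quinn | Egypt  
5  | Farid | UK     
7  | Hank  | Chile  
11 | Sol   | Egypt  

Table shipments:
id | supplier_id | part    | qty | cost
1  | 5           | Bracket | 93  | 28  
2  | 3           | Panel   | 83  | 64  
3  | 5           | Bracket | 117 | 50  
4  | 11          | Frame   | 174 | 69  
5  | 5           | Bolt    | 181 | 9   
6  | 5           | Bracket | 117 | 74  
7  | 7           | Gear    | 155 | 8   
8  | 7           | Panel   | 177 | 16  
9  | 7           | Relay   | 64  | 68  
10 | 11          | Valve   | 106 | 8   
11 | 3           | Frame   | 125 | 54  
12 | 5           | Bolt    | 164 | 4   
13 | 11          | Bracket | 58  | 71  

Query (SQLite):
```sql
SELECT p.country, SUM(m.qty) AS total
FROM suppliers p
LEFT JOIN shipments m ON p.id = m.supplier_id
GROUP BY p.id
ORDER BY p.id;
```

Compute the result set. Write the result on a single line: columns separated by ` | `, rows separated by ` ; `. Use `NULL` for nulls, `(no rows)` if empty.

Egypt | 208 ; UK | 672 ; Chile | 396 ; Egypt | 338

LEFT JOIN keeps every suppliers row; unmatched ones get NULL for shipments columns.
Group by suppliers.id and compute SUM(m.qty). SUM over an all-NULL group is NULL.
  3: ids {2, 11} → SUM(m.qty)=208
  5: ids {1, 3, 5, 6, 12} → SUM(m.qty)=672
  7: ids {7, 8, 9} → SUM(m.qty)=396
  11: ids {4, 10, 13} → SUM(m.qty)=338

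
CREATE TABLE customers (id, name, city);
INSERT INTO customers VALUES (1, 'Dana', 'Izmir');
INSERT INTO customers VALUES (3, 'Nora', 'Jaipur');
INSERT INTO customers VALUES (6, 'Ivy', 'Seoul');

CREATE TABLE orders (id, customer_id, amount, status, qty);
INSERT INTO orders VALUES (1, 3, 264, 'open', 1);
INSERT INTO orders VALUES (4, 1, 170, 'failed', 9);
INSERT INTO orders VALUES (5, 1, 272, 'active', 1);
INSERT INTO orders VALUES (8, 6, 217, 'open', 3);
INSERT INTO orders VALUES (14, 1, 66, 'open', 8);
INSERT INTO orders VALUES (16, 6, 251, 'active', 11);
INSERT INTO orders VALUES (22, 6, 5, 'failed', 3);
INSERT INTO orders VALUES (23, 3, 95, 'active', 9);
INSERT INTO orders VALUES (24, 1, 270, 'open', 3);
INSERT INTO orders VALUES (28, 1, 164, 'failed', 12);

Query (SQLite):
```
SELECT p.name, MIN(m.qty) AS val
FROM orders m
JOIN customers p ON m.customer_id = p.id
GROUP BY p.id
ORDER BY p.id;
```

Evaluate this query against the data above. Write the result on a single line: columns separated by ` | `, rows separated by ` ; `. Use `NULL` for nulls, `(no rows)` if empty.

Join each orders row to its customers via customer_id.
Group joined rows by customers.id; compute MIN(m.qty) per group.
  1: ids {4, 5, 14, 24, 28} → MIN(m.qty)=1
  3: ids {1, 23} → MIN(m.qty)=1
  6: ids {8, 16, 22} → MIN(m.qty)=3

Dana | 1 ; Nora | 1 ; Ivy | 3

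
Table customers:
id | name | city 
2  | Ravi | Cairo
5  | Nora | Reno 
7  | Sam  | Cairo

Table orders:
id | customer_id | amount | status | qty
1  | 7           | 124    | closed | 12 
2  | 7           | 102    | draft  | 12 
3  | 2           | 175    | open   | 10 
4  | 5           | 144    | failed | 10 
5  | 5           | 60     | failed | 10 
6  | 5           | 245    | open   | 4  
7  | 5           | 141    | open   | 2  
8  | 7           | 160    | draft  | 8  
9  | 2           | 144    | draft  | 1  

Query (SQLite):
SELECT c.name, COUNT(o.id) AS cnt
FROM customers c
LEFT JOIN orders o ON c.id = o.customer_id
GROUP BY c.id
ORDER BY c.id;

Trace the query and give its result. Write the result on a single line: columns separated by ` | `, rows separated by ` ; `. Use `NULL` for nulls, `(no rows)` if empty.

Ravi | 2 ; Nora | 4 ; Sam | 3

LEFT JOIN keeps every customers row; unmatched ones get NULL for orders columns.
Group by customers.id and compute COUNT(o.id). COUNT(col) of an all-NULL group is 0.
  2: ids {3, 9} → COUNT(o.id)=2
  5: ids {4, 5, 6, 7} → COUNT(o.id)=4
  7: ids {1, 2, 8} → COUNT(o.id)=3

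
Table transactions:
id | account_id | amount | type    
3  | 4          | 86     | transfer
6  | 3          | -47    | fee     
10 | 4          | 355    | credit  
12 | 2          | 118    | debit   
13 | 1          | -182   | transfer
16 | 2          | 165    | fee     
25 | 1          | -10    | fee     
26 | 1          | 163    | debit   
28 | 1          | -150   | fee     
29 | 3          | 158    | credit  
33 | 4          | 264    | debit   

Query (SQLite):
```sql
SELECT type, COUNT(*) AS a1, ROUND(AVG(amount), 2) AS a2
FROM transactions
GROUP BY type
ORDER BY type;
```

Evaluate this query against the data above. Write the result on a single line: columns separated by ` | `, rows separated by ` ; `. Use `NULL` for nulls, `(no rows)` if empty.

Group transactions by type.
Per group compute: COUNT(*), ROUND(AVG(amount), 2).
  credit: ids {10, 29} → COUNT(*)=2, ROUND(AVG(amount), 2)=256.5
  debit: ids {12, 26, 33} → COUNT(*)=3, ROUND(AVG(amount), 2)=181.67
  fee: ids {6, 16, 25, 28} → COUNT(*)=4, ROUND(AVG(amount), 2)=-10.5
  transfer: ids {3, 13} → COUNT(*)=2, ROUND(AVG(amount), 2)=-48

credit | 2 | 256.5 ; debit | 3 | 181.67 ; fee | 4 | -10.5 ; transfer | 2 | -48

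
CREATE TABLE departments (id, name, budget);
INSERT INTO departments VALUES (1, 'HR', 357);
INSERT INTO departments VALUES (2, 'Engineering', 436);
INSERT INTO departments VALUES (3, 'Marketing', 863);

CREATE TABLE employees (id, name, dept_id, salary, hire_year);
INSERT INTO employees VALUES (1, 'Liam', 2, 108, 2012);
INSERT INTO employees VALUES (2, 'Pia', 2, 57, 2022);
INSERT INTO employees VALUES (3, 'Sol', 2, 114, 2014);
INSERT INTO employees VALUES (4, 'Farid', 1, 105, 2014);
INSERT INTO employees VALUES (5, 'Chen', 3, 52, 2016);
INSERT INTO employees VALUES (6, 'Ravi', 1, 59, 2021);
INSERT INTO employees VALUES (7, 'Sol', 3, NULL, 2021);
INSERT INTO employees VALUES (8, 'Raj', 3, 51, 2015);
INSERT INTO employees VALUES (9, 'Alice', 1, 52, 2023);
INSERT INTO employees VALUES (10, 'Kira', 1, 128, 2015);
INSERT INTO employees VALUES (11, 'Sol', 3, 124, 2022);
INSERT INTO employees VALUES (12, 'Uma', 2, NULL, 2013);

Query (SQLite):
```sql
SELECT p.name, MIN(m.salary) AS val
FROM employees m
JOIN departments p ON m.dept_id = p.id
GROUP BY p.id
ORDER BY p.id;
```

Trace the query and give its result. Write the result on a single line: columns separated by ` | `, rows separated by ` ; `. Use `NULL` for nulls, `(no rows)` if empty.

Join each employees row to its departments via dept_id.
Group joined rows by departments.id; compute MIN(m.salary) per group.
  1: ids {4, 6, 9, 10} → MIN(m.salary)=52
  2: ids {1, 2, 3, 12} → MIN(m.salary)=57
  3: ids {5, 7, 8, 11} → MIN(m.salary)=51

HR | 52 ; Engineering | 57 ; Marketing | 51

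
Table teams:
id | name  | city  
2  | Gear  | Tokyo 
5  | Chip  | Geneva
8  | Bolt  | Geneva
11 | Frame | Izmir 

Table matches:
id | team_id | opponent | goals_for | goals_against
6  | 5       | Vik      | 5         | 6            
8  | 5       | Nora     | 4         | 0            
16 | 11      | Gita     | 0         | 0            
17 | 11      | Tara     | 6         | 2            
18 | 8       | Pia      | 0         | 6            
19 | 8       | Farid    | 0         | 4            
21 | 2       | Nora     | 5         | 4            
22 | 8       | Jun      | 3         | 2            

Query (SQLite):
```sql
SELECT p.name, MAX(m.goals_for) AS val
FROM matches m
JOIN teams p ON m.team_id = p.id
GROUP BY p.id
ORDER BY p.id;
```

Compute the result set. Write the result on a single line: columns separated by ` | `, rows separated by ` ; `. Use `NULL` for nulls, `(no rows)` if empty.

Gear | 5 ; Chip | 5 ; Bolt | 3 ; Frame | 6

Join each matches row to its teams via team_id.
Group joined rows by teams.id; compute MAX(m.goals_for) per group.
  2: ids {21} → MAX(m.goals_for)=5
  5: ids {6, 8} → MAX(m.goals_for)=5
  8: ids {18, 19, 22} → MAX(m.goals_for)=3
  11: ids {16, 17} → MAX(m.goals_for)=6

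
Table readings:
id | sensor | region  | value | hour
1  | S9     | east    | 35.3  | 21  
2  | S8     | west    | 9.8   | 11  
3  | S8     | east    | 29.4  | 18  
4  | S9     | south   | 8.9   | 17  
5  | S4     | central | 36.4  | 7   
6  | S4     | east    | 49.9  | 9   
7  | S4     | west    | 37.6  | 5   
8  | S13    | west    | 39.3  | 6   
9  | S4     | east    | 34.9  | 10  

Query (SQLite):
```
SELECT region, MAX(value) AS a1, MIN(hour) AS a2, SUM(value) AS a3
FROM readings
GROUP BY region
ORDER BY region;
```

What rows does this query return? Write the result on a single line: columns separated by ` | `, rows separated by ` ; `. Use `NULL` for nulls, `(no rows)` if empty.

central | 36.4 | 7 | 36.4 ; east | 49.9 | 9 | 149.5 ; south | 8.9 | 17 | 8.9 ; west | 39.3 | 5 | 86.7

Group readings by region.
Per group compute: MAX(value), MIN(hour), SUM(value).
  central: ids {5} → MAX(value)=36.4, MIN(hour)=7, SUM(value)=36.4
  east: ids {1, 3, 6, 9} → MAX(value)=49.9, MIN(hour)=9, SUM(value)=149.5
  south: ids {4} → MAX(value)=8.9, MIN(hour)=17, SUM(value)=8.9
  west: ids {2, 7, 8} → MAX(value)=39.3, MIN(hour)=5, SUM(value)=86.7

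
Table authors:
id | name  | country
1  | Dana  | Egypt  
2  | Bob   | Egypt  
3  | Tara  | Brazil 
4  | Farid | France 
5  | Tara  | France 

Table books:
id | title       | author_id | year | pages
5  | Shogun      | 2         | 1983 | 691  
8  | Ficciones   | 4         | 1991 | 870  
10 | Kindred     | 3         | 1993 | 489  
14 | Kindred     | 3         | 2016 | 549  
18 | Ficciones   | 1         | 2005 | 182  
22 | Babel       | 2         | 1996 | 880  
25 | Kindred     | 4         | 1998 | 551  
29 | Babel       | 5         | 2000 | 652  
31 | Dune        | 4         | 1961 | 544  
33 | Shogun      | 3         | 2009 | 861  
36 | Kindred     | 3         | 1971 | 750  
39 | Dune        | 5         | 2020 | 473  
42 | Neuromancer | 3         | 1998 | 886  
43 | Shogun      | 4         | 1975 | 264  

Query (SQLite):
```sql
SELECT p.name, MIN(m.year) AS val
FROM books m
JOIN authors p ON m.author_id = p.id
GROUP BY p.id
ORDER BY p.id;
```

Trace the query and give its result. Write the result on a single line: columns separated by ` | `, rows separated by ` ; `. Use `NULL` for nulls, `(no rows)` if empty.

Dana | 2005 ; Bob | 1983 ; Tara | 1971 ; Farid | 1961 ; Tara | 2000

Join each books row to its authors via author_id.
Group joined rows by authors.id; compute MIN(m.year) per group.
  1: ids {18} → MIN(m.year)=2005
  2: ids {5, 22} → MIN(m.year)=1983
  3: ids {10, 14, 33, 36, 42} → MIN(m.year)=1971
  4: ids {8, 25, 31, 43} → MIN(m.year)=1961
  5: ids {29, 39} → MIN(m.year)=2000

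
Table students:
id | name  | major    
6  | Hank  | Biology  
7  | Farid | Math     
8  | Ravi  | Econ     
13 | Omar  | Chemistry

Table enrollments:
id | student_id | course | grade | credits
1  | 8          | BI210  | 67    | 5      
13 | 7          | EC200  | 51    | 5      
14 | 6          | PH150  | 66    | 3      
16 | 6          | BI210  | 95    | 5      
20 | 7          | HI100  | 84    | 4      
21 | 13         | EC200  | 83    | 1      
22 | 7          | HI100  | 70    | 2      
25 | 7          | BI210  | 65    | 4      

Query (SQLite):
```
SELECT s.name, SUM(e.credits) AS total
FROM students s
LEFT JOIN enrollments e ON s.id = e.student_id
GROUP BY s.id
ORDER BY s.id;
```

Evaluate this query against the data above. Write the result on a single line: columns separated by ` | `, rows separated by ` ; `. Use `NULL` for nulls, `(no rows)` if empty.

Hank | 8 ; Farid | 15 ; Ravi | 5 ; Omar | 1

LEFT JOIN keeps every students row; unmatched ones get NULL for enrollments columns.
Group by students.id and compute SUM(e.credits). SUM over an all-NULL group is NULL.
  6: ids {14, 16} → SUM(e.credits)=8
  7: ids {13, 20, 22, 25} → SUM(e.credits)=15
  8: ids {1} → SUM(e.credits)=5
  13: ids {21} → SUM(e.credits)=1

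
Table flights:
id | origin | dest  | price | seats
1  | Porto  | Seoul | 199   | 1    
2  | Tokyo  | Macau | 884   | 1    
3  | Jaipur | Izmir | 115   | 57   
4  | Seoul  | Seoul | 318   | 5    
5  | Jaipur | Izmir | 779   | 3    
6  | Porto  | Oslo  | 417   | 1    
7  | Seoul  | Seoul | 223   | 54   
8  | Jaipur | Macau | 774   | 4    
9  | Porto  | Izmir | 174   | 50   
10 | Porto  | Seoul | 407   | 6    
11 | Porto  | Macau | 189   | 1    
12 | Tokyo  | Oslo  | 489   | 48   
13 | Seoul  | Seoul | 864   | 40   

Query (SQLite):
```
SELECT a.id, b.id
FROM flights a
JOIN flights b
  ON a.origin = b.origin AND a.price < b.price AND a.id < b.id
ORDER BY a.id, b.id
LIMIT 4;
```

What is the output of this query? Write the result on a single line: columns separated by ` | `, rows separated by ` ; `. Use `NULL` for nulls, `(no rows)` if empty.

Pairs (a,b) with same origin, a.price < b.price, a.id < b.id.
origin groups: Jaipur:{3,5,8} Porto:{1,6,9,10,11} Seoul:{4,7,13} Tokyo:{2,12}
Ordered by (a.id, b.id); first 4.

1 | 6 ; 1 | 10 ; 3 | 5 ; 3 | 8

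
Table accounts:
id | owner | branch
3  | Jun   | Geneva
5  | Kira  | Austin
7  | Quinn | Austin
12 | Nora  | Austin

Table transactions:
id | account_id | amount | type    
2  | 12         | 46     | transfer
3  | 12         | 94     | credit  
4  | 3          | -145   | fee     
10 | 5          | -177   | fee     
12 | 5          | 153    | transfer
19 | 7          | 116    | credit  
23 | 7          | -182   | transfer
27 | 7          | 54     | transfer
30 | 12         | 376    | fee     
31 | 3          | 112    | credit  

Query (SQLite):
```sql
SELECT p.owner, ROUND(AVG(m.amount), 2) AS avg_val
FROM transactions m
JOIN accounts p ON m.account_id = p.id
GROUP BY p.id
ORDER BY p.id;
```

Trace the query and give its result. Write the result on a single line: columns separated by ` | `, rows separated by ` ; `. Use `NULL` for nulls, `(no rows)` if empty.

Join each transactions row to its accounts via account_id.
Group joined rows by accounts.id; compute ROUND(AVG(m.amount), 2) per group.
  3: ids {4, 31} → ROUND(AVG(m.amount), 2)=-16.5
  5: ids {10, 12} → ROUND(AVG(m.amount), 2)=-12
  7: ids {19, 23, 27} → ROUND(AVG(m.amount), 2)=-4
  12: ids {2, 3, 30} → ROUND(AVG(m.amount), 2)=172

Jun | -16.5 ; Kira | -12 ; Quinn | -4 ; Nora | 172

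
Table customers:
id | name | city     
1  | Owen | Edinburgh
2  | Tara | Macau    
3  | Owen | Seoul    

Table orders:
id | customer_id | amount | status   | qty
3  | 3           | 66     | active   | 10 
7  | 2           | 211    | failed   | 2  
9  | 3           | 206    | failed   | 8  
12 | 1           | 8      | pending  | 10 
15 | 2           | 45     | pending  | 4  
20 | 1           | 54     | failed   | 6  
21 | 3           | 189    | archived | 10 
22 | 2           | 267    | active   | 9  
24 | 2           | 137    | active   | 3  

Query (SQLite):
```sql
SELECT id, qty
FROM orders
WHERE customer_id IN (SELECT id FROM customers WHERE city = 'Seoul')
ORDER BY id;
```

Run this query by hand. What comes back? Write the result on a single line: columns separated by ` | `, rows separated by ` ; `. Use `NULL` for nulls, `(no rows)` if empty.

3 | 10 ; 9 | 8 ; 21 | 10

Inner query: customers.id where city = 'Seoul'.
Outer: keep orders rows whose customer_id is in that set.
Inner query → {3}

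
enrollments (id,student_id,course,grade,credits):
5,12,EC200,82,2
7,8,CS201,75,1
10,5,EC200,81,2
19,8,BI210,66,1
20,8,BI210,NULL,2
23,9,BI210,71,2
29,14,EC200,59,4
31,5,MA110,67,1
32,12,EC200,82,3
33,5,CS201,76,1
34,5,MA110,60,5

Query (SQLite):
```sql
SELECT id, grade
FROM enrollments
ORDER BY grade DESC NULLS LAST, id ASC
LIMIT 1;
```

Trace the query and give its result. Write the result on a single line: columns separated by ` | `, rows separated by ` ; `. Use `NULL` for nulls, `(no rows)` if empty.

5 | 82

Sort by grade desc, tiebreak id asc: (82, id=5), (82, id=32), (81, id=10), (76, id=33) …. Take first 1.
NULLS LAST: NULL grade rows go after all non-NULL rows (among themselves ordered by id asc).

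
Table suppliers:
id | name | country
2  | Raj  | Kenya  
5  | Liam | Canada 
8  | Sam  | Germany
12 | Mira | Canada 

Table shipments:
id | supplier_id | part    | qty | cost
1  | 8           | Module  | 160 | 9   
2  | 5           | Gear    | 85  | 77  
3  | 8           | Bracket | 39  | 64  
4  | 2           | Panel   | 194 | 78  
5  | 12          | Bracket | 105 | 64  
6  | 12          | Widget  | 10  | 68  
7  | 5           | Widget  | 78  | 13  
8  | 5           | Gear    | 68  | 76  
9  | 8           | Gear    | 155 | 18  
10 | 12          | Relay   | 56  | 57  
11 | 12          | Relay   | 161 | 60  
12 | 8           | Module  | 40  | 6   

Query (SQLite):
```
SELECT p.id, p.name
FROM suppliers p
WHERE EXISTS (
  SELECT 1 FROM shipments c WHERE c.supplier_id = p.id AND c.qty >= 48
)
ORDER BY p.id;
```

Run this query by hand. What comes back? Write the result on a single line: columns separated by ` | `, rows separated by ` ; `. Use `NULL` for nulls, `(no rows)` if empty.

For each suppliers row, check whether any shipments with matching supplier_id has qty >= 48.
Keep rows where that is true.

2 | Raj ; 5 | Liam ; 8 | Sam ; 12 | Mira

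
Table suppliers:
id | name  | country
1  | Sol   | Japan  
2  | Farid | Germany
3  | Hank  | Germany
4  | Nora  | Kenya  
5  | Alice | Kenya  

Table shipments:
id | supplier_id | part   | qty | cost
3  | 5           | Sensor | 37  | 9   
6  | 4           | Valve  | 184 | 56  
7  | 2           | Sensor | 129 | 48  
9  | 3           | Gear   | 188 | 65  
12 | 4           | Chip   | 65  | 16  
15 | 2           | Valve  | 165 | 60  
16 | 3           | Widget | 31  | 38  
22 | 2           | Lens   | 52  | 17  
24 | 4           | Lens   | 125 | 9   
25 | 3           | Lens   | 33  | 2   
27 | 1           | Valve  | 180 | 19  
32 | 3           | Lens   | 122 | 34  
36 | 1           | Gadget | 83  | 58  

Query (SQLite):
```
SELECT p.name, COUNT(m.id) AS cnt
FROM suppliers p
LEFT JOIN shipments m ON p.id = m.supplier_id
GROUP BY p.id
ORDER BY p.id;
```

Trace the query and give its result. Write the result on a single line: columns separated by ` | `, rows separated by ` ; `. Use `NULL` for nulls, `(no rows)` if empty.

Sol | 2 ; Farid | 3 ; Hank | 4 ; Nora | 3 ; Alice | 1

LEFT JOIN keeps every suppliers row; unmatched ones get NULL for shipments columns.
Group by suppliers.id and compute COUNT(m.id). COUNT(col) of an all-NULL group is 0.
  1: ids {27, 36} → COUNT(m.id)=2
  2: ids {7, 15, 22} → COUNT(m.id)=3
  3: ids {9, 16, 25, 32} → COUNT(m.id)=4
  4: ids {6, 12, 24} → COUNT(m.id)=3
  5: ids {3} → COUNT(m.id)=1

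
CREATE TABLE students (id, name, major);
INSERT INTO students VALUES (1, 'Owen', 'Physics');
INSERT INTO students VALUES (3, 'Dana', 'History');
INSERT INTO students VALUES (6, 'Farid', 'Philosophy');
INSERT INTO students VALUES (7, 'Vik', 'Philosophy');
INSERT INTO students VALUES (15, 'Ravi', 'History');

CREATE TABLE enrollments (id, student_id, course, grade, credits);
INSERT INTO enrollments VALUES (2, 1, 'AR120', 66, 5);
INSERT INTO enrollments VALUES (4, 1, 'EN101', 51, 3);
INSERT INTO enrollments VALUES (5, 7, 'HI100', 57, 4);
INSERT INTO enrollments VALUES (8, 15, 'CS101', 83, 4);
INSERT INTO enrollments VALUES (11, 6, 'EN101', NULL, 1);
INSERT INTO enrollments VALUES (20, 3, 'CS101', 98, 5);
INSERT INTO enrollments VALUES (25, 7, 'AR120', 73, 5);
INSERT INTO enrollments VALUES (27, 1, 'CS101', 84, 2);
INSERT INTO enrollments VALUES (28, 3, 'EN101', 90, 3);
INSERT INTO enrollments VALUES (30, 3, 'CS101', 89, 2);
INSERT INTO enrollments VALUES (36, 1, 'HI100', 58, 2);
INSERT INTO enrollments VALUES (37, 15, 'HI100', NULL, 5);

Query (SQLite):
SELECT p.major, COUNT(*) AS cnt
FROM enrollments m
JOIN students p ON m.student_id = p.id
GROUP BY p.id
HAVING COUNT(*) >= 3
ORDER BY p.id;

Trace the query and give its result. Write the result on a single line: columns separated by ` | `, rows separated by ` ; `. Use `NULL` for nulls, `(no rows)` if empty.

Physics | 4 ; History | 3

Join each enrollments row to its students via student_id.
Group joined rows by students.id; compute COUNT(*) per group.
HAVING: keep groups with count ≥ 3.
  1: ids {2, 4, 27, 36} → COUNT(*)=4
  3: ids {20, 28, 30} → COUNT(*)=3
  6: ids {11} → COUNT(*)=1
  7: ids {5, 25} → COUNT(*)=2
  15: ids {8, 37} → COUNT(*)=2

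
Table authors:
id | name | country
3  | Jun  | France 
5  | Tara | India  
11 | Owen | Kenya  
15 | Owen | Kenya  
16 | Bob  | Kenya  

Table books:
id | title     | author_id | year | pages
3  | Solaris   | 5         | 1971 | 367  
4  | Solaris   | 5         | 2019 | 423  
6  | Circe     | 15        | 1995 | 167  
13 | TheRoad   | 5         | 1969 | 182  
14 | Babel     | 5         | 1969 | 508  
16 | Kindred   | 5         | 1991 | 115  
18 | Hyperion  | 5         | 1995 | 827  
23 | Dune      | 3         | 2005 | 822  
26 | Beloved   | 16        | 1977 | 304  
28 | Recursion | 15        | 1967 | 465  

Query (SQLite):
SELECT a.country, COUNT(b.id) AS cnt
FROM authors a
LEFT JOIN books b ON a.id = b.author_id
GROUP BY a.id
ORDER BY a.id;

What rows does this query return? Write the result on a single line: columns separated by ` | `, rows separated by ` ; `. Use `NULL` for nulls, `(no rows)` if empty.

France | 1 ; India | 6 ; Kenya | 0 ; Kenya | 2 ; Kenya | 1

LEFT JOIN keeps every authors row; unmatched ones get NULL for books columns.
Group by authors.id and compute COUNT(b.id). COUNT(col) of an all-NULL group is 0.
  3: ids {23} → COUNT(b.id)=1
  5: ids {3, 4, 13, 14, 16, 18} → COUNT(b.id)=6
  11: ids {—} → COUNT(b.id)=0
  15: ids {6, 28} → COUNT(b.id)=2
  16: ids {26} → COUNT(b.id)=1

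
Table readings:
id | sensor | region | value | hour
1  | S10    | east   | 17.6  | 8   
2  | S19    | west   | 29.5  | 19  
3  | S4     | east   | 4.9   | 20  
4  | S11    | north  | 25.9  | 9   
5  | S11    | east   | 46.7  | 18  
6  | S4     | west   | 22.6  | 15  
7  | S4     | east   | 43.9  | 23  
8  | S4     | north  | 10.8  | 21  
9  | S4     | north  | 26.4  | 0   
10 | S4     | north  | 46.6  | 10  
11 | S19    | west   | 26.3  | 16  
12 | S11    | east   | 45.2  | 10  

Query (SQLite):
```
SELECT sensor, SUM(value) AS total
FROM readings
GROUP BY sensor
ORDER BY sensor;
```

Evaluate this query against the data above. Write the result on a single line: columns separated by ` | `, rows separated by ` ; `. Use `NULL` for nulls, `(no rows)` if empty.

S10 | 17.6 ; S11 | 117.8 ; S19 | 55.8 ; S4 | 155.2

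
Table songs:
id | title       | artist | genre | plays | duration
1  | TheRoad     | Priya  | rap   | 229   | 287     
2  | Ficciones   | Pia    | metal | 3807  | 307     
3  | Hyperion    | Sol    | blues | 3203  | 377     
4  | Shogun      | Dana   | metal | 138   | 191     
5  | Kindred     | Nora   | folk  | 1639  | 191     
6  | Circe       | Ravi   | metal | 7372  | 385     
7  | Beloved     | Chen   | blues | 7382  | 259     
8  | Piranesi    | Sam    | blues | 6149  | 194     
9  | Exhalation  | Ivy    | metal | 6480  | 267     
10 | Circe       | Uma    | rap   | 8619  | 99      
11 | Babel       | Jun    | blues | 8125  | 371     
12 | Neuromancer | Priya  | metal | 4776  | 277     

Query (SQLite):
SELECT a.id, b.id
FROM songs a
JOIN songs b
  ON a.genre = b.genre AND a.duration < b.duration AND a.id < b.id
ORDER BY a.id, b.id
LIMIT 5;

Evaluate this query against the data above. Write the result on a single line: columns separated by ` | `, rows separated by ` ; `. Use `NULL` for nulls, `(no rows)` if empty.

2 | 6 ; 4 | 6 ; 4 | 9 ; 4 | 12 ; 7 | 11

Pairs (a,b) with same genre, a.duration < b.duration, a.id < b.id.
genre groups: blues:{3,7,8,11} folk:{5} metal:{2,4,6,9,12} rap:{1,10}
Ordered by (a.id, b.id); first 5.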